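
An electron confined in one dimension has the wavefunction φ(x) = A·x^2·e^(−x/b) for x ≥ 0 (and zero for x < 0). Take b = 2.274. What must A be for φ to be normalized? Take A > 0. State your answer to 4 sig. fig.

A ≈ 0.1481

Normalization requires ∫|φ|² dx = 1, integrated from 0 to ∞.
With ∫₀^∞ x^4 e^(−αx) dx = 4!/α^5, carrying out the integral gives A² · 3·b^5/4.
Setting this equal to 1 gives A² = 1/(3·b^5/4).
With b = 2.274: A² = 0.021927 and A = 0.14808.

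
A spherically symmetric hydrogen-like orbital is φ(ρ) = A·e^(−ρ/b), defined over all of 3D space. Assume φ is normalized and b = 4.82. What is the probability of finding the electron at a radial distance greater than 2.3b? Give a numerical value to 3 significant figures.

P ≈ 0.163

Integrate the radial probability density 4πρ²|φ|² over ρ > 2.3b.
Normalization gives A² = 1/(π·b^3).
Let u = ρ/b; then A², 4π and the length scale all cancel, so P = ∫_{2.3}^{∞} u^2·e^(-2·u) du ÷ ∫_{0}^{∞} u^2·e^(-2·u) du.
Using ∫ u^2·e^(-2·u) du = -(2·u^2 + 2·u + 1)·e^(-2·u)/4, the numerator is 809·e^(-23/5)/200 and the denominator is 1/4.
The region integral divided by the full integral gives P = 0.1626.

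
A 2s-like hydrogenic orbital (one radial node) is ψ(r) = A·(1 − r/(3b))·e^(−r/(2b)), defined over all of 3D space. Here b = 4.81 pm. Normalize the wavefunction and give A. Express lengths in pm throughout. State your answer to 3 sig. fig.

We need A² ∫|f|² 4πr² dr = 1, taking the integral from 0 to ∞.
In 3D with spherical symmetry the volume element is 4πr² dr.
Using ∫₀^∞ rⁿ e^(−αr) dr = n!/αⁿ⁺¹, with ψ = A·(1 − r/(3b))·e^(−r/(2b)), the integral evaluates to A²·[8·π·b^3/3].
So A² = (8·π·b^3/3)^(−1).
Substituting b = 4.81 gives A² = 0.001073, so A = 0.03275.

A ≈ 0.0328 pm^(-3/2)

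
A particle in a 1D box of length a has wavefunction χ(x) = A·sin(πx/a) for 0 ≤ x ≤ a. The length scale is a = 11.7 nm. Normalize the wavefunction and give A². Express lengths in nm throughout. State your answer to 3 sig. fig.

We need A² ∫|f|² dx = 1, taking the integral from 0 to a.
With ∫₀^a sin²(nπx/a) dx = a/2, the integral (without the A² prefactor) comes out to a/2.
Setting this equal to 1 gives A² = 1/(a/2).
Plugging in a = 11.7 yields A = 0.4134.

A^2 ≈ 0.171 nm^(-1)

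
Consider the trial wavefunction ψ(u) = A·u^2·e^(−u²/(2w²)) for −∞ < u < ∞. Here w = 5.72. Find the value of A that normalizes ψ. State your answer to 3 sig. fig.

Normalization requires ∫|ψ|² du = 1, integrated from −∞ to ∞.
With ∫_{−∞}^{∞} u^(2m) e^(−αu²) du = (2m−1)!!·√π / (2^m α^(m+1/2)), carrying out the integral gives A² · 3·√(π)·w^5/4.
Setting this equal to 1 gives A² = 1/(3·√(π)·w^5/4).
With w = 5.72: A² = 0.0001229 and A = 0.01108.

A ≈ 0.0111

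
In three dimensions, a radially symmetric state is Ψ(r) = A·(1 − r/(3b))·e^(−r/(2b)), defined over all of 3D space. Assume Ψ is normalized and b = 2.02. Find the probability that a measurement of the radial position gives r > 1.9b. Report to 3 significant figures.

P ≈ 0.687

Integrate the radial probability density 4πr²|Ψ|² over r > 1.9b.
Normalization gives A² = 1/(8·π·b^3/3).
In terms of u = r/b (A², 4π and the length scale all cancel between numerator and denominator), P = [∫_{1.9}^{∞} u^2·(1 - u/3)^2·e^(-u) du] / [∫_{0}^{∞} u^2·(1 - u/3)^2·e^(-u) du].
Using ∫ u^2·(1 - u/3)^2·e^(-u) du = (-u^4 + 2·u^3 - 3·u^2 - 6·u - 6)·e^(-u)/9, the numerator is ≈ 0.45775 and the denominator is 2/3.
Taking the ratio yields P = 0.6866.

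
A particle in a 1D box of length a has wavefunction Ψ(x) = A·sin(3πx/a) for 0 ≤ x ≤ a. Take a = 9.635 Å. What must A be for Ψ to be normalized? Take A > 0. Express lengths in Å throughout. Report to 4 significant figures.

A ≈ 0.4556 Å^(-1/2)

The normalization condition is ∫|Ψ|² dx = 1 from 0 to a.
With ∫₀^a sin²(nπx/a) dx = a/2, with Ψ = A·sin(3πx/a), the integral evaluates to A²·[a/2].
So A² = (a/2)^(−1).
Substituting a = 9.635 gives A² = 0.20758, so A = 0.45561.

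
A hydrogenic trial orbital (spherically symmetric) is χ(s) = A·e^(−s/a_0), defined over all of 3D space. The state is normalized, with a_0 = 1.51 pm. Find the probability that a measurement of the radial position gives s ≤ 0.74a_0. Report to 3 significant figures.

P = ∫ |χ|² 4πs² ds over s ≤ 0.74a_0.
A² is fixed by ∫₀^∞ 4πs²|χ|² ds = 1, i.e. A² = (π·a_0^3)^(−1).
In terms of u = s/a_0 (A², 4π and the length scale all cancel between numerator and denominator), P = [∫_{0}^{0.74} u^2·e^(-2·u) du] / [∫_{0}^{∞} u^2·e^(-2·u) du].
An antiderivative of u^2·e^(-2·u) is -(2·u^2 + 2·u + 1)·e^(-2·u)/4; evaluating from 0 to 0.74 gives 1/4 - 4469·e^(-37/25)/5000, while the full integral is 1/4.
Taking the ratio yields P = 0.1861.

P ≈ 0.186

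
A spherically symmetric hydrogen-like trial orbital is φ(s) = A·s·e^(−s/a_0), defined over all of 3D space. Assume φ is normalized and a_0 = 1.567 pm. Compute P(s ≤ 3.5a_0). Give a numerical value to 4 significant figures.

Integrate the radial probability density 4πs²|φ|² over s ≤ 3.5a_0.
Normalization gives A² = 1/(3·π·a_0^5).
In terms of u = s/a_0 (A², 4π and the length scale all cancel between numerator and denominator), P = [∫_{0}^{3.5} u^4·e^(-2·u) du] / [∫_{0}^{∞} u^4·e^(-2·u) du].
An antiderivative of u^4·e^(-2·u) is -(u^4/2 + u^3 + 3·u^2/2 + 3·u/2 + 3/4)·e^(-2·u); evaluating from 0 to 3.5 gives 3/4 - 4553·e^(-7)/32, while the full integral is 3/4.
This evaluates to P = 0.82701.

P ≈ 0.8270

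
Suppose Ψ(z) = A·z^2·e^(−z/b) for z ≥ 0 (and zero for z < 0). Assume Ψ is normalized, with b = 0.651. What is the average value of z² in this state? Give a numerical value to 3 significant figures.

⟨z^2⟩ ≈ 3.18

By definition ⟨z²⟩ = ∫ z^2 |Ψ(z)|² dz.
Since the A² factors cancel between numerator and denominator, ⟨z²⟩ = 15·b^2/2.
With b = 0.651, ⟨z^2⟩ = 3.179.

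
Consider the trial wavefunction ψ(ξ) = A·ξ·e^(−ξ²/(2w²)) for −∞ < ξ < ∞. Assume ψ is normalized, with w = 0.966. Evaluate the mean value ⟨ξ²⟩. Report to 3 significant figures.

The expectation value is the |ψ|²-weighted average of ξ^2: ∫ ξ^2|ψ|² dξ.
Using the Gaussian integral ∫_{−∞}^{∞} e^(−αξ²) dξ = √(π/α), evaluating both integrals, ⟨ξ²⟩ = 3·w^2/2.
Putting w = 0.966 gives 1.400.

⟨ξ^2⟩ ≈ 1.40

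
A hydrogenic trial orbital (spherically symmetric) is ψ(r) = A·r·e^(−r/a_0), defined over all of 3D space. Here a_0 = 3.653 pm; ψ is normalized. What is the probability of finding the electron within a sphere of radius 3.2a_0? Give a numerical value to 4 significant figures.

P ≈ 0.7649

P = ∫ |ψ|² 4πr² dr over r ≤ 3.2a_0.
Normalization gives A² = 1/(3·π·a_0^5).
In terms of u = r/a_0 (A², 4π and the length scale all cancel between numerator and denominator), P = [∫_{0}^{3.2} u^4·e^(-2·u) du] / [∫_{0}^{∞} u^4·e^(-2·u) du].
An antiderivative of u^4·e^(-2·u) is -(u^4/2 + u^3 + 3·u^2/2 + 3·u/2 + 3/4)·e^(-2·u); evaluating from 0 to 3.2 gives ≈ 0.573697, while the full integral is 3/4.
This evaluates to P = 0.76493.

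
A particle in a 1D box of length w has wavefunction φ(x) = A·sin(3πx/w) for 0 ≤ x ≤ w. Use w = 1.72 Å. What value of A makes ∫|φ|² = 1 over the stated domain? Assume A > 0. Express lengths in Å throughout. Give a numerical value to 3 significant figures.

A ≈ 1.08 Å^(-1/2)

The normalization condition is ∫|φ|² dx = 1 from 0 to w.
With ∫₀^w sin²(nπx/w) dx = w/2, ∫|φ|² dx = A²·(w/2).
Substituting w = 1.72 gives A² = 1.163, so A = 1.078.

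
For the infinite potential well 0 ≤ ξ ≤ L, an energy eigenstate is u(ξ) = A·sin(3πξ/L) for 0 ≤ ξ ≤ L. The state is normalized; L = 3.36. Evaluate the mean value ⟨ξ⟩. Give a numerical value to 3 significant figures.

By definition ⟨ξ⟩ = ∫ ξ |u(ξ)|² dξ.
With ∫₀^L sin²(nπξ/L) dξ = L/2, since the A² factors cancel between numerator and denominator, ⟨ξ⟩ = L/2.
Putting L = 3.36 gives 1.680.

⟨ξ⟩ ≈ 1.68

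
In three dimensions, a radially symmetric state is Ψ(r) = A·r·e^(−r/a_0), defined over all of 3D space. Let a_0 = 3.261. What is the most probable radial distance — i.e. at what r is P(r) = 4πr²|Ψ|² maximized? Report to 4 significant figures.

r ≈ 6.522

Set d/dr [P(r) = 4πr²|Ψ|²] = 0 and solve for r > 0.
This gives r = 2·a_0.
With a_0 = 3.261, the most probable radial distance is 6.5220.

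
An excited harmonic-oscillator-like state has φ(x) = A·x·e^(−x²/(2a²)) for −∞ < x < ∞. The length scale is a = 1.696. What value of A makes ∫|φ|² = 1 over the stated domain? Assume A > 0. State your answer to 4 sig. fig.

We need A² ∫|f|² dx = 1, taking the integral from −∞ to ∞.
Using the Gaussian integral ∫_{−∞}^{∞} e^(−αx²) dx = √(π/α), with φ = A·x·e^(−x²/(2a²)), the integral evaluates to A²·[√(π)·a^3/2].
Setting this equal to 1 gives A² = 1/(√(π)·a^3/2).
Substituting a = 1.696 gives A² = 0.23130, so A = 0.48094.

A ≈ 0.4809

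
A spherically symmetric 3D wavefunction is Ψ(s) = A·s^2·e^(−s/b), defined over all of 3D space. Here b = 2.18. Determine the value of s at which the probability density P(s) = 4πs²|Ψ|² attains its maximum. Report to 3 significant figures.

The maximum of P(s) = 4πs²|Ψ|² occurs where its derivative vanishes.
Solving yields s = 3·b.
With b = 2.18, the most probable radial distance is 6.540.

s ≈ 6.54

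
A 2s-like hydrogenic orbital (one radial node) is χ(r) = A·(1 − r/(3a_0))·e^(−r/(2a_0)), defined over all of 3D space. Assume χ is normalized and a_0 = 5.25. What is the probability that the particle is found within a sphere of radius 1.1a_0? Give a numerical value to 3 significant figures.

With dV = 4πr²dr, the probability is ∫|χ|² dV over r ≤ 1.1a_0.
A² is fixed by ∫₀^∞ 4πr²|χ|² dr = 1, i.e. A² = (8·π·a_0^3/3)^(−1).
Let u = r/a_0; then A², 4π and the length scale all cancel, so P = ∫_{0}^{1.1} u^2·(1 - u/3)^2·e^(-u) du ÷ ∫_{0}^{∞} u^2·(1 - u/3)^2·e^(-u) du.
With ∫ u^2·(1 - u/3)^2·e^(-u) du = (-u^4 + 2·u^3 - 3·u^2 - 6·u - 6)·e^(-u)/9 + C, the region integral is ≈ 0.11069 and the full one is 2/3.
Taking the ratio yields P = 0.1660.

P ≈ 0.166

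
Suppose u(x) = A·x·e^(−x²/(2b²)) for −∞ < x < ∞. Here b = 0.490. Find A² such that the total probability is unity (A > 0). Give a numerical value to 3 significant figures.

A^2 ≈ 9.59

Require ∫ |u|² dx = 1 over the whole domain.
Carrying out the integral gives A² · √(π)·b^3/2.
So A² = (√(π)·b^3/2)^(−1).
Substituting b = 0.490 gives A² = 9.591, so A = 3.097.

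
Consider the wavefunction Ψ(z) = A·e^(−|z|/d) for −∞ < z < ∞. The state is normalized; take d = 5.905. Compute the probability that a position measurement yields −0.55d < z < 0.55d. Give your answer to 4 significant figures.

P ≈ 0.6671

P = ∫_{−0.55d}^{0.55d} |Ψ(z)|² dz.
Since A² = 1/(d), this is the region integral divided by the full normalization integral.
Both integrals are even about z = 0, so only the z ≥ 0 halves are needed (the factors of 2 cancel). Let u = z/d; then A² and the length scale cancel, so P = ∫_{0}^{0.55} e^(-2·u) du ÷ ∫_{0}^{∞} e^(-2·u) du.
Using ∫ e^(-2·u) du = -e^(-2·u)/2, the numerator is 1/2 - e^(-11/10)/2 and the denominator is 1/2.
Taking the ratio, P = 0.66713.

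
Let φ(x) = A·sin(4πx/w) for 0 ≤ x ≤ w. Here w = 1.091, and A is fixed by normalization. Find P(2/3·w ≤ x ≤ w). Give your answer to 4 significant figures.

|φ|² is the probability density, so P = ∫_{2/3·w}^{w} |φ|² dx.
With A² fixed by ∫|φ|² = 1, i.e. A² = (w/2)^(−1), substitute and integrate.
In terms of u = x/w (A² and the length scale cancel between numerator and denominator), P = [∫_{2/3}^{1} sin(4·π·u)^2 du] / [∫_{0}^{1} sin(4·π·u)^2 du].
Using ∫ sin(4·π·u)^2 du = u/2 - sin(4·π·u)·cos(4·π·u)/(8·π), the numerator is -√(3)/(32·π) + 1/6 and the denominator is 1/2.
Evaluating gives P = (-√(3)/16 + π/3)/π.

P ≈ 0.2989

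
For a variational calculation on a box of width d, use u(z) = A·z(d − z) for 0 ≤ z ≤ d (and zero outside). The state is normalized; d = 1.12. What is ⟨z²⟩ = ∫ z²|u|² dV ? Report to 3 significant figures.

⟨z²⟩ = ∫ z^2 |u|² dz over the full domain.
Evaluating both integrals, ⟨z²⟩ = 2·d^2/7.
With d = 1.12, ⟨z^2⟩ = 0.3584.

⟨z^2⟩ ≈ 0.358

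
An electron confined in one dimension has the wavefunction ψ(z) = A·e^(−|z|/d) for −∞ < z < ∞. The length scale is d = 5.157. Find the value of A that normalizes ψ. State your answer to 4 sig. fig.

Normalization requires ∫|ψ|² dz = 1, integrated from −∞ to ∞.
The integral (without the A² prefactor) comes out to d.
So A² = (d)^(−1).
Substituting d = 5.157 gives A² = 0.19391, so A = 0.44035.

A ≈ 0.4404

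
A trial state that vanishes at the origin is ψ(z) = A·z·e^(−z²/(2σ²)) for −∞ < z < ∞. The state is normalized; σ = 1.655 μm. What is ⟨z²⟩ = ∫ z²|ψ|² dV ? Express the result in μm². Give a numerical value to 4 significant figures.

⟨z^2⟩ ≈ 4.109 μm^2

The expectation value is the |ψ|²-weighted average of z^2: ∫ z^2|ψ|² dz.
Differentiating ∫e^(−αz²) dz = √(π/α) under α to get the higher moments, the ratio of the moment integral to the normalization integral gives ⟨z²⟩ = 3·σ^2/2.
With σ = 1.655, ⟨z^2⟩ = 4.1085.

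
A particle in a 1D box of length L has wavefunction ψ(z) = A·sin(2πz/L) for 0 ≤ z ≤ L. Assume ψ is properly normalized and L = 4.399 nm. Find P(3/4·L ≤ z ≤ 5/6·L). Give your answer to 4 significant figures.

P ≈ 0.1522

|ψ|² is the probability density, so P = ∫_{3/4·L}^{5/6·L} |ψ|² dz.
With A² fixed by ∫|ψ|² = 1, i.e. A² = (L/2)^(−1), substitute and integrate.
In terms of u = z/L (A² and the length scale cancel between numerator and denominator), P = [∫_{3/4}^{5/6} sin(2·π·u)^2 du] / [∫_{0}^{1} sin(2·π·u)^2 du].
Using ∫ sin(2·π·u)^2 du = u/2 - sin(4·π·u)/(8·π), the numerator is √(3)/(16·π) + 1/24 and the denominator is 1/2.
The result is P = (√(3)/8 + π/12)/π.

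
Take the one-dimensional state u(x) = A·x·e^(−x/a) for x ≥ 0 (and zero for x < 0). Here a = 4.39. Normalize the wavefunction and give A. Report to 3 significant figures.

A ≈ 0.217

Require ∫ |u|² dx = 1 over the whole domain.
The integral (without the A² prefactor) comes out to a^3/4.
Setting this equal to 1 gives A² = 1/(a^3/4).
Substituting a = 4.39 gives A² = 0.04728, so A = 0.2174.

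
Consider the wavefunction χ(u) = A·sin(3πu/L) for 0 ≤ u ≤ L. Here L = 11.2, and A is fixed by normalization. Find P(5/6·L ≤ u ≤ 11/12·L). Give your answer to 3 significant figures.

P ≈ 0.136

|χ|² is the probability density, so P = ∫_{5/6·L}^{11/12·L} |χ|² du.
The normalization integral ∫|χ|²du over the whole domain equals L/2·A², and A² cancels in the ratio.
Substituting t = u/L, A² and the length scale cancel in the ratio: P = ∫_{5/6}^{11/12} sin(3·π·t)^2 dt / ∫_{0}^{1} sin(3·π·t)^2 dt.
With ∫ sin(3·π·t)^2 dt = t/2 - sin(6·π·t)/(12·π) + C, the region integral is 1/(12·π) + 1/24 and the full one is 1/2.
Evaluating gives P = (2 + π)/(12·π).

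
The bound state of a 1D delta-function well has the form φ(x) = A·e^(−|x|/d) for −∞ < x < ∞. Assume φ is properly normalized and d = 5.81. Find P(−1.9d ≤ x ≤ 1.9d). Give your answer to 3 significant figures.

P ≈ 0.978

|φ|² is the probability density, so P = ∫_{−1.9d}^{1.9d} |φ|² dx.
Since A² = 1/(d), this is the region integral divided by the full normalization integral.
Both integrals are even about x = 0, so only the x ≥ 0 halves are needed (the factors of 2 cancel). Let u = x/d; then A² and the length scale cancel, so P = ∫_{0}^{1.9} e^(-2·u) du ÷ ∫_{0}^{∞} e^(-2·u) du.
With ∫ e^(-2·u) du = -e^(-2·u)/2 + C, the region integral is 1/2 - e^(-19/5)/2 and the full one is 1/2.
This works out to P = 0.9776.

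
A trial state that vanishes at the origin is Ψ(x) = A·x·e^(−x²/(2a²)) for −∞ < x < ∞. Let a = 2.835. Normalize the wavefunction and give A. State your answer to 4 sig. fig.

Require ∫ |Ψ|² dx = 1 over the whole domain.
With Ψ = A·x·e^(−x²/(2a²)), the integral evaluates to A²·[√(π)·a^3/2].
Hence A² = 1/[√(π)·a^3/2].
Plugging in a = 2.835 yields A = 0.22253.

A ≈ 0.2225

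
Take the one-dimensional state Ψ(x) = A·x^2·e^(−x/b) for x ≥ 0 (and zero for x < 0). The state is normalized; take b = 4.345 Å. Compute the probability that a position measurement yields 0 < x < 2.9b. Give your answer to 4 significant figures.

The probability is P = ∫ |Ψ|² dx over [0, 2.9b].
The normalization integral ∫|Ψ|²dx over the whole domain equals 3·b^5/4·A², and A² cancels in the ratio.
Let u = x/b; then A² and the length scale cancel, so P = ∫_{0}^{2.9} u^4·e^(-2·u) du ÷ ∫_{0}^{∞} u^4·e^(-2·u) du.
With ∫ u^4·e^(-2·u) du = -(u^4/2 + u^3 + 3·u^2/2 + 3·u/2 + 3/4)·e^(-2·u) + C, the region integral is ≈ 0.515461 and the full one is 3/4.
The result is P = 0.68728.

P ≈ 0.6873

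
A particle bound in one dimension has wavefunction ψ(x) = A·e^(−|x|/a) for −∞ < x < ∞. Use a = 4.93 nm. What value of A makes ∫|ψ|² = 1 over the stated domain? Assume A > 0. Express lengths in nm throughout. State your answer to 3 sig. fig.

A ≈ 0.450 nm^(-1/2)

The normalization condition is ∫|ψ|² dx = 1 from −∞ to ∞.
Recall ∫₀^∞ x^m e^(−x/β) dx = m!·β^(m+1), with ψ = A·e^(−|x|/a), the integral evaluates to A²·[a].
Setting this equal to 1 gives A² = 1/(a).
With a = 4.93: A² = 0.2028 and A = 0.4504.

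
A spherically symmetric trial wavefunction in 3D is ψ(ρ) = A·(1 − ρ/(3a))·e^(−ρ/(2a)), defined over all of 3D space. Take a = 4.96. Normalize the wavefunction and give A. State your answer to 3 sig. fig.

Require ∫ |ψ|² 4πρ² dρ = 1 over the whole domain.
Using ∫₀^∞ ρⁿ e^(−αρ) dρ = n!/αⁿ⁺¹, the integral (without the A² prefactor) comes out to 8·π·a^3/3.
Substituting a = 4.96 gives A² = 0.0009782, so A = 0.03128.

A ≈ 0.0313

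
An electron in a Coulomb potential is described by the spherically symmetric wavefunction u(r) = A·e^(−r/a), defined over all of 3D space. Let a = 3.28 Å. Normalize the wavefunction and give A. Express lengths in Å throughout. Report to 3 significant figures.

A ≈ 0.0950 Å^(-3/2)

We need A² ∫|f|² 4πr² dr = 1, taking the integral from 0 to ∞.
∫|u|² 4πr² dr = A²·(π·a^3).
Hence A² = 1/[π·a^3].
Substituting a = 3.28 gives A² = 0.009020, so A = 0.09498.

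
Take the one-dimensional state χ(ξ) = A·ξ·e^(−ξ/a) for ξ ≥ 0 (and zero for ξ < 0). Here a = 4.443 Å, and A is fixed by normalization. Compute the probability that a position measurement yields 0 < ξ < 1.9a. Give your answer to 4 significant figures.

P = ∫_{0}^{1.9a} |χ(ξ)|² dξ.
With A² fixed by ∫|χ|² = 1, i.e. A² = (a^3/4)^(−1), substitute and integrate.
Let u = ξ/a; then A² and the length scale cancel, so P = ∫_{0}^{1.9} u^2·e^(-2·u) du ÷ ∫_{0}^{∞} u^2·e^(-2·u) du.
Using ∫ u^2·e^(-2·u) du = -(2·u^2 + 2·u + 1)·e^(-2·u)/4, the numerator is 1/4 - 601·e^(-19/5)/200 and the denominator is 1/4.
This works out to P = 0.73110.

P ≈ 0.7311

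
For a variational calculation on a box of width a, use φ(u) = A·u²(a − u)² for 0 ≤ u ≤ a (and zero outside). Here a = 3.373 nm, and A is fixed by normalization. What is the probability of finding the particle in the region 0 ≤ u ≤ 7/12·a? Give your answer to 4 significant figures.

P ≈ 0.6977

The probability is P = ∫ |φ|² du over [0, 7/12·a].
With A² fixed by ∫|φ|² = 1, i.e. A² = (a^9/630)^(−1), substitute and integrate.
Let t = u/a; then A² and the length scale cancel, so P = ∫_{0}^{7/12} t^4·(1 - t)^4 dt ÷ ∫_{0}^{1} t^4·(1 - t)^4 dt.
An antiderivative of t^4·(1 - t)^4 is t^5·(70·t^4 - 315·t^3 + 540·t^2 - 420·t + 126)/630; evaluating from 0 to 7/12 gives ≈ 0.00110741, while the full integral is 1/630.
The result is P = 0.69767.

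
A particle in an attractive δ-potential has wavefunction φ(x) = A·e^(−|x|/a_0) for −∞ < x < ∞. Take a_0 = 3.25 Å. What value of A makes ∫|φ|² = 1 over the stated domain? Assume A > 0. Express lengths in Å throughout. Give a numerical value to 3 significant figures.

A ≈ 0.555 Å^(-1/2)

We need A² ∫|f|² dx = 1, taking the integral from −∞ to ∞.
The integral (without the A² prefactor) comes out to a_0.
Setting this equal to 1 gives A² = 1/(a_0).
Plugging in a_0 = 3.25 yields A = 0.5547.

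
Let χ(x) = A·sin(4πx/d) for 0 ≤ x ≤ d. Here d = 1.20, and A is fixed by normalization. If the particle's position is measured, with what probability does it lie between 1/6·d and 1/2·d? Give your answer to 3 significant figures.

P ≈ 0.299

The probability is P = ∫ |χ|² dx over [1/6·d, 1/2·d].
With A² fixed by ∫|χ|² = 1, i.e. A² = (d/2)^(−1), substitute and integrate.
In terms of u = x/d (A² and the length scale cancel between numerator and denominator), P = [∫_{1/6}^{1/2} sin(4·π·u)^2 du] / [∫_{0}^{1} sin(4·π·u)^2 du].
Using ∫ sin(4·π·u)^2 du = u/2 - sin(4·π·u)·cos(4·π·u)/(8·π), the numerator is -√(3)/(32·π) + 1/6 and the denominator is 1/2.
This works out to P = (-√(3)/16 + π/3)/π.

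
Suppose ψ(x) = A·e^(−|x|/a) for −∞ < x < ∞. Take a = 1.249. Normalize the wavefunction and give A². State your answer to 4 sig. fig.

A^2 ≈ 0.8006

Normalization requires ∫|ψ|² dx = 1, integrated from −∞ to ∞.
The integral (without the A² prefactor) comes out to a.
Hence A² = 1/[a].
Plugging in a = 1.249 yields A = 0.89479.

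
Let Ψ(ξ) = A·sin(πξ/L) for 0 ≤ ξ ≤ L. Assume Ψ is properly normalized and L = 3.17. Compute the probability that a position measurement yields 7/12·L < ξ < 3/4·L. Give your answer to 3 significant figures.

The probability is P = ∫ |Ψ|² dξ over [7/12·L, 3/4·L].
With A² fixed by ∫|Ψ|² = 1, i.e. A² = (L/2)^(−1), substitute and integrate.
Let u = ξ/L; then A² and the length scale cancel, so P = ∫_{7/12}^{3/4} sin(π·u)^2 du ÷ ∫_{0}^{1} sin(π·u)^2 du.
With ∫ sin(π·u)^2 du = u/2 - sin(2·π·u)/(4·π) + C, the region integral is 1/(8·π) + 1/12 and the full one is 1/2.
This works out to P = (3 + 2·π)/(12·π).

P ≈ 0.246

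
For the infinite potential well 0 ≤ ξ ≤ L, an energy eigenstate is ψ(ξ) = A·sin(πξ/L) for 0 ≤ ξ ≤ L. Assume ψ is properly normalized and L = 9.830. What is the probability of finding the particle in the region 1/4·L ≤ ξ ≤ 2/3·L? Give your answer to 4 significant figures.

P = ∫_{1/4·L}^{2/3·L} |ψ(ξ)|² dξ.
Since A² = 1/(L/2), this is the region integral divided by the full normalization integral.
Let u = ξ/L; then A² and the length scale cancel, so P = ∫_{1/4}^{2/3} sin(π·u)^2 du ÷ ∫_{0}^{1} sin(π·u)^2 du.
With ∫ sin(π·u)^2 du = u/2 - sin(2·π·u)/(4·π) + C, the region integral is √(3)/(8·π) + 1/(4·π) + 5/24 and the full one is 1/2.
This works out to P = (3·√(3) + 6 + 5·π)/(12·π).

P ≈ 0.7137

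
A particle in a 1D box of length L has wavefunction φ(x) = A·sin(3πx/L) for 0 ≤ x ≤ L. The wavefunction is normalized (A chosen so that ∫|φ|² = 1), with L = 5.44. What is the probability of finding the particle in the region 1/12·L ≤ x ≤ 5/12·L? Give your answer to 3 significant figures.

P ≈ 0.333

P = ∫_{1/12·L}^{5/12·L} |φ(x)|² dx.
Since A² = 1/(L/2), this is the region integral divided by the full normalization integral.
In terms of u = x/L (A² and the length scale cancel between numerator and denominator), P = [∫_{1/12}^{5/12} sin(3·π·u)^2 du] / [∫_{0}^{1} sin(3·π·u)^2 du].
With ∫ sin(3·π·u)^2 du = u/2 - sin(6·π·u)/(12·π) + C, the region integral is 1/6 and the full one is 1/2.
Taking the ratio, P = 1/3.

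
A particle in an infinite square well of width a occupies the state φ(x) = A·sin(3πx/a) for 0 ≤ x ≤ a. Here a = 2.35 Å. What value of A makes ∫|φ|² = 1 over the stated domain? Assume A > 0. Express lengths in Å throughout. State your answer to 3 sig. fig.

We need A² ∫|f|² dx = 1, taking the integral from 0 to a.
With ∫₀^a sin²(nπx/a) dx = a/2, the integral (without the A² prefactor) comes out to a/2.
So A² = (a/2)^(−1).
With a = 2.35: A² = 0.8511 and A = 0.9225.

A ≈ 0.923 Å^(-1/2)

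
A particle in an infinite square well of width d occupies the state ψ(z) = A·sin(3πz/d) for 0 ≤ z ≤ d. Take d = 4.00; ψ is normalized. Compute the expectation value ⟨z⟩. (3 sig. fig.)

⟨z⟩ = ∫ z |ψ|² dz over the full domain.
Using sin²θ = (1 − cos 2θ)/2, evaluating both integrals, ⟨z⟩ = d/2.
With d = 4.00, ⟨z⟩ = 2.000.

⟨z⟩ ≈ 2.00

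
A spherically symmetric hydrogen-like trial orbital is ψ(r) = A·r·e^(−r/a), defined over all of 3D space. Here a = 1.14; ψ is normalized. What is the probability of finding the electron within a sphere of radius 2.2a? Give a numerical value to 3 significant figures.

Integrate the radial probability density 4πr²|ψ|² over r ≤ 2.2a.
The full normalization integral is A²·[3·π·a^5] = 1, fixing A².
Substituting u = r/a, A², 4π and the length scale all cancel in the ratio: P = ∫_{0}^{2.2} u^4·e^(-2·u) du / ∫_{0}^{∞} u^4·e^(-2·u) du.
An antiderivative of u^4·e^(-2·u) is -(u^4/2 + u^3 + 3·u^2/2 + 3·u/2 + 3/4)·e^(-2·u); evaluating from 0 to 2.2 gives ≈ 0.33661, while the full integral is 3/4.
This evaluates to P = 0.4488.

P ≈ 0.449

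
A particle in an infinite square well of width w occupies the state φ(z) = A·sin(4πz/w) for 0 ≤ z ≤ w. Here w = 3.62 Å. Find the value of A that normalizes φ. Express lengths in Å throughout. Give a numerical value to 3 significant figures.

Require ∫ |φ|² dz = 1 over the whole domain.
Carrying out the integral gives A² · w/2.
Hence A² = 1/[w/2].
Plugging in w = 3.62 yields A = 0.7433.

A ≈ 0.743 Å^(-1/2)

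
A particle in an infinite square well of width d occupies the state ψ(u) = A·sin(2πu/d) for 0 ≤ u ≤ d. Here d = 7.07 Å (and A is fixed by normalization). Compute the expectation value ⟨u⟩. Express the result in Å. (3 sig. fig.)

⟨u⟩ = ∫ u |ψ|² du over the full domain.
Since the A² factors cancel between numerator and denominator, ⟨u⟩ = d/2.
With d = 7.07, ⟨u⟩ = 3.535.

⟨u⟩ ≈ 3.54 Å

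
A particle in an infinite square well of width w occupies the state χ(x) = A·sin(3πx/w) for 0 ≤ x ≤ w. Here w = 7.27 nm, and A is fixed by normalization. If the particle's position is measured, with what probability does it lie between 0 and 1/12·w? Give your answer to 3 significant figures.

P ≈ 0.0303

P = ∫_{0}^{1/12·w} |χ(x)|² dx.
With A² fixed by ∫|χ|² = 1, i.e. A² = (w/2)^(−1), substitute and integrate.
Let u = x/w; then A² and the length scale cancel, so P = ∫_{0}^{1/12} sin(3·π·u)^2 du ÷ ∫_{0}^{1} sin(3·π·u)^2 du.
An antiderivative of sin(3·π·u)^2 is u/2 - sin(6·π·u)/(12·π); evaluating from 0 to 1/12 gives 1/24 - 1/(12·π), while the full integral is 1/2.
Taking the ratio, P = (-2 + π)/(12·π).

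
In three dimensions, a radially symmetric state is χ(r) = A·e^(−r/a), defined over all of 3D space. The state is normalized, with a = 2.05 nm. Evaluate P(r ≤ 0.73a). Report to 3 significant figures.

P ≈ 0.181

P = ∫ |χ|² 4πr² dr over r ≤ 0.73a.
A² is fixed by ∫₀^∞ 4πr²|χ|² dr = 1, i.e. A² = (π·a^3)^(−1).
Let u = r/a; then A², 4π and the length scale all cancel, so P = ∫_{0}^{0.73} u^2·e^(-2·u) du ÷ ∫_{0}^{∞} u^2·e^(-2·u) du.
With ∫ u^2·e^(-2·u) du = -(2·u^2 + 2·u + 1)·e^(-2·u)/4 + C, the region integral is ≈ 0.045295 and the full one is 1/4.
The region integral divided by the full integral gives P = 0.1812.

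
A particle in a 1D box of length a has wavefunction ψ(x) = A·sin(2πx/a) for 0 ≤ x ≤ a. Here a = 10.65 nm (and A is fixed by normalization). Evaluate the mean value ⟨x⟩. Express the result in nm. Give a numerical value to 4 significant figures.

The expectation value is the |ψ|²-weighted average of x: ∫ x|ψ|² dx.
With ∫₀^a sin²(nπx/a) dx = a/2, evaluating both integrals, ⟨x⟩ = a/2.
Putting a = 10.65 gives 5.3250.

⟨x⟩ ≈ 5.325 nm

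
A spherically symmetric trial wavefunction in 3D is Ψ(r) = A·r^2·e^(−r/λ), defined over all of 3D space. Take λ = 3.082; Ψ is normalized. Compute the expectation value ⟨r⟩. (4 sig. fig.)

⟨r⟩ = ∫ r |Ψ|² 4πr² dr over the full domain.
The ratio of the moment integral to the normalization integral gives ⟨r⟩ = 7·λ/2.
Putting λ = 3.082 gives 10.787.

⟨r⟩ ≈ 10.79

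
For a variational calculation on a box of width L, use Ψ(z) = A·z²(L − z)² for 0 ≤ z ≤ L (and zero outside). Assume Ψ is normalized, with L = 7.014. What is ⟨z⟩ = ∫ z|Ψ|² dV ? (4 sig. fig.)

The expectation value is the |Ψ|²-weighted average of z: ∫ z|Ψ|² dz.
Expanding the polynomial and integrating term by term, since the A² factors cancel between numerator and denominator, ⟨z⟩ = L/2.
Putting L = 7.014 gives 3.5070.

⟨z⟩ ≈ 3.507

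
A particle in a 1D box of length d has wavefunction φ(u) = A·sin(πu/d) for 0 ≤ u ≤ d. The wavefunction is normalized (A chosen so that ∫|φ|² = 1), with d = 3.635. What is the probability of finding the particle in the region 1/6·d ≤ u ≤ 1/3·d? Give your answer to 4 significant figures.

P = ∫_{1/6·d}^{1/3·d} |φ(u)|² du.
With A² fixed by ∫|φ|² = 1, i.e. A² = (d/2)^(−1), substitute and integrate.
In terms of t = u/d (A² and the length scale cancel between numerator and denominator), P = [∫_{1/6}^{1/3} sin(π·t)^2 dt] / [∫_{0}^{1} sin(π·t)^2 dt].
An antiderivative of sin(π·t)^2 is t/2 - sin(2·π·t)/(4·π); evaluating from 1/6 to 1/3 gives 1/12, while the full integral is 1/2.
This works out to P = 1/6.

P ≈ 0.1667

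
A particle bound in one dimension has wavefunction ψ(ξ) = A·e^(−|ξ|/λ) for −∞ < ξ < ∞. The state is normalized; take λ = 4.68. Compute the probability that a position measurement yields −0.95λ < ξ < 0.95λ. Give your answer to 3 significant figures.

The probability is P = ∫ |ψ|² dξ over [−0.95λ, 0.95λ].
Since A² = 1/(λ), this is the region integral divided by the full normalization integral.
Both integrals are even about ξ = 0, so only the ξ ≥ 0 halves are needed (the factors of 2 cancel). Substituting u = ξ/λ, A² and the length scale cancel in the ratio: P = ∫_{0}^{0.95} e^(-2·u) du / ∫_{0}^{∞} e^(-2·u) du.
An antiderivative of e^(-2·u) is -e^(-2·u)/2; evaluating from 0 to 0.95 gives 1/2 - e^(-19/10)/2, while the full integral is 1/2.
The result is P = 0.8504.

P ≈ 0.850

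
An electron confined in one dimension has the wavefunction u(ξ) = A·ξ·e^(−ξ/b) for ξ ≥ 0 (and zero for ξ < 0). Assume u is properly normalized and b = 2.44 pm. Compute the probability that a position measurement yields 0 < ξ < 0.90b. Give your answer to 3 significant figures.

|u|² is the probability density, so P = ∫_{0}^{0.90b} |u|² dξ.
Since A² = 1/(b^3/4), this is the region integral divided by the full normalization integral.
In terms of t = ξ/b (A² and the length scale cancel between numerator and denominator), P = [∫_{0}^{0.90} t^2·e^(-2·t) dt] / [∫_{0}^{∞} t^2·e^(-2·t) dt].
An antiderivative of t^2·e^(-2·t) is -(2·t^2 + 2·t + 1)·e^(-2·t)/4; evaluating from 0 to 0.90 gives 1/4 - 221·e^(-9/5)/200, while the full integral is 1/4.
Evaluating gives P = 0.2694.

P ≈ 0.269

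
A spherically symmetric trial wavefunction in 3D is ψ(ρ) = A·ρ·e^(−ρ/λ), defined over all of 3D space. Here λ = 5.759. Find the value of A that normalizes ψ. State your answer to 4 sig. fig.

A ≈ 0.004093

We need A² ∫|f|² 4πρ² dρ = 1, taking the integral from 0 to ∞.
With ψ = A·ρ·e^(−ρ/λ), the integral evaluates to A²·[3·π·λ^5].
Hence A² = 1/[3·π·λ^5].
Plugging in λ = 5.759 yields A = 0.0040926.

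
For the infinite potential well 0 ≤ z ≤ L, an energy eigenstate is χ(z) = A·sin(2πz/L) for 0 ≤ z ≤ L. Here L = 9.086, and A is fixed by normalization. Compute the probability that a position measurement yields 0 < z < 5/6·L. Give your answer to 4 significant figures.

The probability is P = ∫ |χ|² dz over [0, 5/6·L].
Since A² = 1/(L/2), this is the region integral divided by the full normalization integral.
Let u = z/L; then A² and the length scale cancel, so P = ∫_{0}^{5/6} sin(2·π·u)^2 du ÷ ∫_{0}^{1} sin(2·π·u)^2 du.
An antiderivative of sin(2·π·u)^2 is u/2 - sin(4·π·u)/(8·π); evaluating from 0 to 5/6 gives √(3)/(16·π) + 5/12, while the full integral is 1/2.
This works out to P = √(3)/(8·π) + 5/6.

P ≈ 0.9022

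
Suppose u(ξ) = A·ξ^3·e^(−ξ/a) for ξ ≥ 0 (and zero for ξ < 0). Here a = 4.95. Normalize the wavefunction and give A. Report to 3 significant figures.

Normalization requires ∫|u|² dξ = 1, integrated from 0 to ∞.
∫|u|² dξ = A²·(45·a^7/8).
So A² = (45·a^7/8)^(−1).
Plugging in a = 4.95 yields A = 0.001563.

A ≈ 0.00156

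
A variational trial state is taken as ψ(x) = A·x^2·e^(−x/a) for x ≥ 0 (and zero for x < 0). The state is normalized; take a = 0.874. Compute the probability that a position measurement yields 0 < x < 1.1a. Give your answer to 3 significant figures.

P ≈ 0.0725

|ψ|² is the probability density, so P = ∫_{0}^{1.1a} |ψ|² dx.
With A² fixed by ∫|ψ|² = 1, i.e. A² = (3·a^5/4)^(−1), substitute and integrate.
Let u = x/a; then A² and the length scale cancel, so P = ∫_{0}^{1.1} u^4·e^(-2·u) du ÷ ∫_{0}^{∞} u^4·e^(-2·u) du.
Using ∫ u^4·e^(-2·u) du = -(u^4/2 + u^3 + 3·u^2/2 + 3·u/2 + 3/4)·e^(-2·u), the numerator is ≈ 0.054372 and the denominator is 3/4.
Taking the ratio, P = 0.07250.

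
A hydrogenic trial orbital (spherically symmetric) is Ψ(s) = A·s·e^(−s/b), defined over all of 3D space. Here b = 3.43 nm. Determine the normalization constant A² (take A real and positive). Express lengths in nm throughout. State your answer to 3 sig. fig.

A^2 ≈ 0.000223 nm^(-5)

The normalization condition is ∫|Ψ|² 4πs² ds = 1 from 0 to ∞.
With Ψ = A·s·e^(−s/b), the integral evaluates to A²·[3·π·b^5].
So A² = (3·π·b^5)^(−1).
Substituting b = 3.43 gives A² = 0.0002235, so A = 0.01495.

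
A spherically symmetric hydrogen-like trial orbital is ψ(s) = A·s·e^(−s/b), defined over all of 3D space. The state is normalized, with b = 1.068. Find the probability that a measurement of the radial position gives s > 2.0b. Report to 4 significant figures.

With dV = 4πs²ds, the probability is ∫|ψ|² dV over s > 2.0b.
Normalization gives A² = 1/(3·π·b^5).
Substituting u = s/b, A², 4π and the length scale all cancel in the ratio: P = ∫_{2.0}^{∞} u^4·e^(-2·u) du / ∫_{0}^{∞} u^4·e^(-2·u) du.
With ∫ u^4·e^(-2·u) du = -(u^4/2 + u^3 + 3·u^2/2 + 3·u/2 + 3/4)·e^(-2·u) + C, the region integral is 103·e^(-4)/4 and the full one is 3/4.
The region integral divided by the full integral gives P = 0.62884.

P ≈ 0.6288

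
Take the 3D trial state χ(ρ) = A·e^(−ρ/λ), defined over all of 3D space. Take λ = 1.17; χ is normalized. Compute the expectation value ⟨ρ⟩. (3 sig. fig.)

⟨ρ⟩ ≈ 1.76

By definition ⟨ρ⟩ = ∫ ρ |χ(ρ)|² 4πρ² dρ.
Recall ∫₀^∞ ρ^m e^(−ρ/β) dρ = m!·β^(m+1), evaluating both integrals, ⟨ρ⟩ = 3·λ/2.
Putting λ = 1.17 gives 1.755.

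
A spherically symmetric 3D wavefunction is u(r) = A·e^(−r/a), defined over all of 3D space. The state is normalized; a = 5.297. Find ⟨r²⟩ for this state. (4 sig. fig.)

⟨r^2⟩ ≈ 84.17

The expectation value is the |u|²-weighted average of r^2: ∫ r^2|u|² 4πr² dr.
Since the A² factors cancel between numerator and denominator, ⟨r²⟩ = 3·a^2.
With a = 5.297, ⟨r^2⟩ = 84.175.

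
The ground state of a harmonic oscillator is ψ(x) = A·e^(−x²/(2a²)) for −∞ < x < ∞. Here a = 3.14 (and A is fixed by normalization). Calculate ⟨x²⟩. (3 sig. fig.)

⟨x^2⟩ ≈ 4.93

⟨x²⟩ = ∫ x^2 |ψ|² dx over the full domain.
Differentiating ∫e^(−αx²) dx = √(π/α) under α to get the higher moments, since the A² factors cancel between numerator and denominator, ⟨x²⟩ = a^2/2.
With a = 3.14, ⟨x^2⟩ = 4.930.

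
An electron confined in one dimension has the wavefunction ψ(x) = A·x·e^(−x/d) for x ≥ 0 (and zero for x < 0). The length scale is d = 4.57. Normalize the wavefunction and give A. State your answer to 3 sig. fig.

A ≈ 0.205

We need A² ∫|f|² dx = 1, taking the integral from 0 to ∞.
With ψ = A·x·e^(−x/d), the integral evaluates to A²·[d^3/4].
Setting this equal to 1 gives A² = 1/(d^3/4).
Plugging in d = 4.57 yields A = 0.2047.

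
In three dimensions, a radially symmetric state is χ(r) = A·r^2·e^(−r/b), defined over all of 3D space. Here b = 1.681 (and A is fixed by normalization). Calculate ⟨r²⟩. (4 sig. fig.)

⟨r^2⟩ ≈ 39.56

By definition ⟨r²⟩ = ∫ r^2 |χ(r)|² 4πr² dr.
The ratio of the moment integral to the normalization integral gives ⟨r²⟩ = 14·b^2.
With b = 1.681, ⟨r^2⟩ = 39.561.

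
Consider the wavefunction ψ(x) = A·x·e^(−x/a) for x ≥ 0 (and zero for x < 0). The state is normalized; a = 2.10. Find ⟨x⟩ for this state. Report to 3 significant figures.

The expectation value is the |ψ|²-weighted average of x: ∫ x|ψ|² dx.
Evaluating both integrals, ⟨x⟩ = 3·a/2.
Putting a = 2.10 gives 3.150.

⟨x⟩ ≈ 3.15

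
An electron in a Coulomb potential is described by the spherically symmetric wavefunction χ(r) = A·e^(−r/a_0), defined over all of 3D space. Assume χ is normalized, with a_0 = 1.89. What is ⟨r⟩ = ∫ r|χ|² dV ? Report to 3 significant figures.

⟨r⟩ ≈ 2.84

⟨r⟩ = ∫ r |χ|² 4πr² dr over the full domain.
Evaluating both integrals, ⟨r⟩ = 3·a_0/2.
With a_0 = 1.89, ⟨r⟩ = 2.835.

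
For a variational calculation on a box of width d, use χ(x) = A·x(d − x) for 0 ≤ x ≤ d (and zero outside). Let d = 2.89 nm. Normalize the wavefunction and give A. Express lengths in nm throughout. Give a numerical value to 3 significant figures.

A ≈ 0.386 nm^(-5/2)

The normalization condition is ∫|χ|² dx = 1 from 0 to d.
Expanding the polynomial and integrating term by term, carrying out the integral gives A² · d^5/30.
Setting this equal to 1 gives A² = 1/(d^5/30).
Substituting d = 2.89 gives A² = 0.1488, so A = 0.3858.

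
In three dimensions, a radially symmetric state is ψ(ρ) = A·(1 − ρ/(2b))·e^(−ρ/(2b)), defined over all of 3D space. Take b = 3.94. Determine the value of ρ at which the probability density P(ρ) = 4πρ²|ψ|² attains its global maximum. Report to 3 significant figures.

Set d/dρ [P(ρ) = 4πρ²|ψ|²] = 0 and solve for ρ > 0.
Solving yields ρ = b·(√(5) + 3).
With b = 3.94, the most probable radial distance is 20.63.

ρ ≈ 20.6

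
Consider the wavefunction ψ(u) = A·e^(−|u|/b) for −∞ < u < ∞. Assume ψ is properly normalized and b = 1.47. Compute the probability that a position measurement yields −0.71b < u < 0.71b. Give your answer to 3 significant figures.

The probability is P = ∫ |ψ|² du over [−0.71b, 0.71b].
The normalization integral ∫|ψ|²du over the whole domain equals b·A², and A² cancels in the ratio.
Both integrals are even about u = 0, so only the u ≥ 0 halves are needed (the factors of 2 cancel). Substituting t = u/b, A² and the length scale cancel in the ratio: P = ∫_{0}^{0.71} e^(-2·t) dt / ∫_{0}^{∞} e^(-2·t) dt.
With ∫ e^(-2·t) dt = -e^(-2·t)/2 + C, the region integral is 1/2 - e^(-71/50)/2 and the full one is 1/2.
Evaluating gives P = 0.7583.

P ≈ 0.758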